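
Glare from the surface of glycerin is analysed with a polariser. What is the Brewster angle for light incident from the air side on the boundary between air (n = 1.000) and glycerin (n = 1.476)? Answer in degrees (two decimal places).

θ_B ≈ 55.88°

At Brewster's angle the reflected and refracted rays are perpendicular, which with Snell's law gives tan θ_B = n₂/n₁.
tan θ_B = n₂/n₁ = 1.476/1.000 = 1.4760.
So θ_B = arctan 1.4760 = 55.88°.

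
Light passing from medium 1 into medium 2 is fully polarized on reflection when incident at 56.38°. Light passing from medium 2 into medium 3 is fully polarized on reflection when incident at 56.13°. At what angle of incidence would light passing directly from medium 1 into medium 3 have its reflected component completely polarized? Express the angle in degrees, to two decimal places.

θ_B ≈ 65.95°

n₂/n₁ = tan 56.38° = 1.5040 and n₃/n₂ = tan 56.13° = 1.4898.
n₃/n₁ = 2.2407. Then tan θ_B(1→3) = n₃/n₁, so θ_B(1→3) = arctan(2.2407) = 65.95°.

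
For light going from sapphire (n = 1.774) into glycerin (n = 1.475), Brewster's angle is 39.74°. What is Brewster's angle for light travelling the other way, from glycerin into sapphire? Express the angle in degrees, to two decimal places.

The two Brewster angles are complementary: θ_B' = 90° − θ_B = 90° − 39.74° = 50.26°.

θ_B' ≈ 50.26°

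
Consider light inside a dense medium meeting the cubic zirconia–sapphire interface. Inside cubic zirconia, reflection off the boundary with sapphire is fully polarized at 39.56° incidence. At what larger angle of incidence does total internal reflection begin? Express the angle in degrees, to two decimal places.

θ_c ≈ 55.70°

From Brewster, n₂/n₁ = tan θ_B = tan 39.56° = 0.8261.
Then sin θ_c = n₂/n₁ = 0.8261, so θ_c = arcsin 0.8261 = 55.70°.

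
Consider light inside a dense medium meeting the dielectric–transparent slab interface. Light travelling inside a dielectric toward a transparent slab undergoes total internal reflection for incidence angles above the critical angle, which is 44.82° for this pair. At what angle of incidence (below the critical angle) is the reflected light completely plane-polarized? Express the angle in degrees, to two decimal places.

θ_B ≈ 35.18°

n₂/n₁ = sin θ_c = sin 44.82° = 0.7049.
tan θ_B equals the same ratio, so θ_B = arctan(0.7049) = 35.18°.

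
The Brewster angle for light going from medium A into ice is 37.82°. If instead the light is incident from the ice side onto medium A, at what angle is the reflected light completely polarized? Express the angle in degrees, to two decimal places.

The two Brewster angles are complementary: θ_B' = 90° − θ_B = 90° − 37.82° = 52.18°.

θ_B' ≈ 52.18°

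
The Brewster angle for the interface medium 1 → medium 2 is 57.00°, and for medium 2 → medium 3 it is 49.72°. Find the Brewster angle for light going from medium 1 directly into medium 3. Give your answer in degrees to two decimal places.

θ_B ≈ 61.17°

tan θ_B(1→2) = n₂/n₁ = tan 57.00° = 1.5399.
tan θ_B(2→3) = n₃/n₂ = tan 49.72° = 1.1800.
So n₃/n₁ = (n₂/n₁)(n₃/n₂) = 1.5399 × 1.1800 = 1.8170.
θ_B(1→3) = arctan(1.8170) = 61.17°.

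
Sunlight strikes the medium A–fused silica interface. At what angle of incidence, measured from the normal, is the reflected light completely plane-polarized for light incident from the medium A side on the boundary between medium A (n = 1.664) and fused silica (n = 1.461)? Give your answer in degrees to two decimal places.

θ_B ≈ 41.28°

The reflected p-component vanishes when tan θ_B = n₂/n₁.
Brewster's condition: tan θ_B = n₂/n₁ = 1.461/1.664 = 0.8780.
So θ_B = arctan 0.8780 = 41.28°.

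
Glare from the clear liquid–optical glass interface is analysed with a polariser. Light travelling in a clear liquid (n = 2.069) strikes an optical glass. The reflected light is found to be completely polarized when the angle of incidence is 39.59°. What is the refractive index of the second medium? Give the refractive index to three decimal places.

n ≈ 1.711

Brewster's law: tan θ_B = n₂/n₁ (light incident in a clear liquid, refracted into an optical glass).
n₂ = n₁ tan θ_B = 2.069 × tan 39.59° = 1.711.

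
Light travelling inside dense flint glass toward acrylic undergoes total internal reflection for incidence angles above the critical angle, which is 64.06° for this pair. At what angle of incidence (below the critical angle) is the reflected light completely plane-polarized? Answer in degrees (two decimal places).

θ_B ≈ 41.96°

n₂/n₁ = sin θ_c = sin 64.06° = 0.8993.
tan θ_B equals the same ratio, so θ_B = arctan(0.8993) = 41.96°.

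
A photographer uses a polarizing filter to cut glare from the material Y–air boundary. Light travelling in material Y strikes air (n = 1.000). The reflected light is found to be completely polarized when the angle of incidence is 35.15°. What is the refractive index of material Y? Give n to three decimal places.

n ≈ 1.420

Brewster's law: tan θ_B = n₂/n₁ (light incident in material Y, refracted into air).
n₁ = n₂ / tan θ_B = 1.000 / tan 35.15° = 1.420.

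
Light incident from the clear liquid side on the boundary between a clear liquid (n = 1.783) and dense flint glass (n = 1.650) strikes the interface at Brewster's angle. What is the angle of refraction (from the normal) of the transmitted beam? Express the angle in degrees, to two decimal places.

θ_B = arctan(n₂/n₁) = arctan(1.650/1.783) = 42.78°.
The refracted ray is perpendicular to the reflected ray, so θ_t = 90° − θ_B = 47.22°.

θ_t ≈ 47.22°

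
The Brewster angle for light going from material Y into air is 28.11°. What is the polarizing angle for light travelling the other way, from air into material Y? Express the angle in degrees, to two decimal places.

θ_B' ≈ 61.89°

The two Brewster angles are complementary: θ_B' = 90° − θ_B = 90° − 28.11° = 61.89°.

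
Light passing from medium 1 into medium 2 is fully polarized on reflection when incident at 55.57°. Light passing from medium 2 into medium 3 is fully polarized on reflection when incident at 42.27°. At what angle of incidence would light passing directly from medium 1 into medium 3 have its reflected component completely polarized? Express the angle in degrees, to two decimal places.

Each Brewster angle gives a ratio: n₂/n₁ = tan 55.57° = 1.4588, n₃/n₂ = tan 42.27° = 0.9090.
Multiplying, n₃/n₁ = 1.4588 × 0.9090 = 1.3260, and θ_B(1→3) = arctan 1.3260 = 52.98°.

θ_B ≈ 52.98°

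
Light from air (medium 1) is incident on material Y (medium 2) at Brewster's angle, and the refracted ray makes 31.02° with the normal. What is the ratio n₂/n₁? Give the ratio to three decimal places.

θ_B + θ_t = 90°, so θ_B = 90° − 31.02° = 58.98°.
Then n₂/n₁ = tan θ_B = tan 58.98° = 1.663.

n₂/n₁ ≈ 1.663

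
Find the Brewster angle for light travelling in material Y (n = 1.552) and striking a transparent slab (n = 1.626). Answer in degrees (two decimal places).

At Brewster's angle the reflected and refracted rays are perpendicular, which with Snell's law gives tan θ_B = n₂/n₁.
Here n₂/n₁ = 1.626/1.552 = 1.0477, and Brewster's law gives tan θ_B = n₂/n₁.
θ_B = arctan(1.0477) = 46.33°.

θ_B ≈ 46.33°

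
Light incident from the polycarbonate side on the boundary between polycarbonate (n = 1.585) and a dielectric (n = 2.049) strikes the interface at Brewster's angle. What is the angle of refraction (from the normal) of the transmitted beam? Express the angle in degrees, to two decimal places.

θ_t ≈ 37.72°

First find Brewster's angle: tan θ_B = 2.049/1.585 = 1.2927, giving θ_B = 52.28°.
The refracted ray is perpendicular to the reflected ray, so θ_t = 90° − θ_B = 37.72°.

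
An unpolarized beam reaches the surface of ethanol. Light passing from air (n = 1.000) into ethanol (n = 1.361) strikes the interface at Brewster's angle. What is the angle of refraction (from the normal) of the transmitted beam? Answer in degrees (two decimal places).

tan θ_B = n₂/n₁ = 1.361/1.000 = 1.3610, so θ_B = 53.69°.
At Brewster's angle the reflected and refracted rays are perpendicular, so θ_t = 90° − θ_B = 90° − 53.69° = 36.31°.

θ_t ≈ 36.31°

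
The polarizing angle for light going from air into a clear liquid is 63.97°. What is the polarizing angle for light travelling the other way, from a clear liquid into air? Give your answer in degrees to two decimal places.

θ_B' ≈ 26.03°

tan θ_B' = n₁/n₂ = 1/tan θ_B, so θ_B' = 90° − θ_B.
θ_B' = 90° − 63.97° = 26.03°.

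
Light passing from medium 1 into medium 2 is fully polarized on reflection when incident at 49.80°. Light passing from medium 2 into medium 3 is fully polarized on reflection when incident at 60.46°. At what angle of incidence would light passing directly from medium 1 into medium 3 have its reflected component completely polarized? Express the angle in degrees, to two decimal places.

Each Brewster angle gives a ratio: n₂/n₁ = tan 49.80° = 1.1833, n₃/n₂ = tan 60.46° = 1.7646.
Multiplying, n₃/n₁ = 1.1833 × 1.7646 = 2.0881, and θ_B(1→3) = arctan 2.0881 = 64.41°.

θ_B ≈ 64.41°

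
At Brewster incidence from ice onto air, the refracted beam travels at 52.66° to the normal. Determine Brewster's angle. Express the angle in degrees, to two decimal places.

Since the reflected and refracted rays are at right angles at the polarizing angle, θ_B + θ_t = 90°.
So θ_B = 90° − θ_t = 90° − 52.66° = 37.34°.

θ_B ≈ 37.34°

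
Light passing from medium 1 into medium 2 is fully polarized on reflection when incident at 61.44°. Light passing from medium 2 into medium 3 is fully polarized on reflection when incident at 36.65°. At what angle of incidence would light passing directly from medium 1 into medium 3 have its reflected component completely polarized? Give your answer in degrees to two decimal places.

θ_B ≈ 53.81°

tan θ_B(1→2) = n₂/n₁ = tan 61.44° = 1.8372.
tan θ_B(2→3) = n₃/n₂ = tan 36.65° = 0.7440.
So n₃/n₁ = (n₂/n₁)(n₃/n₂) = 1.8372 × 0.7440 = 1.3669.
θ_B(1→3) = arctan(1.3669) = 53.81°.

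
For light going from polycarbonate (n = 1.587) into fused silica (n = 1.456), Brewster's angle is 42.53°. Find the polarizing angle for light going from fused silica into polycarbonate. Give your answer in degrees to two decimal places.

Reversing the direction swaps n₁ and n₂, so tan θ_B' = 1/tan θ_B and θ_B' = 90° − θ_B.
Hence θ_B' = 90° − 42.53° = 47.47°.

θ_B' ≈ 47.47°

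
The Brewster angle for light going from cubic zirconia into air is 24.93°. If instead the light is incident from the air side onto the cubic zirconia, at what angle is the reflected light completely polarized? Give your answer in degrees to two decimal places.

tan θ_B' = n₁/n₂ = 1/tan θ_B, so θ_B' = 90° − θ_B.
θ_B' = 90° − 24.93° = 65.07°.

θ_B' ≈ 65.07°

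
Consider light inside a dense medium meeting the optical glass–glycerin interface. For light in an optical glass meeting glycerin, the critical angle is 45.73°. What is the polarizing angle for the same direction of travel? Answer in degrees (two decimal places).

θ_B ≈ 35.60°

sin θ_c = n₂/n₁, so n₂/n₁ = sin 45.73° = 0.7161.
Brewster: tan θ_B = n₂/n₁ = 0.7161.
θ_B = arctan(0.7161) = 35.60°.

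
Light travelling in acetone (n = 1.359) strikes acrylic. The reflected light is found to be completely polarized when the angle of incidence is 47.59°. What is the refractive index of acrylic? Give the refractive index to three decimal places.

n ≈ 1.488

Brewster's law: tan θ_B = n₂/n₁ (light incident in acetone, refracted into acrylic).
n₂ = n₁ tan θ_B = 1.359 × tan 47.59° = 1.488.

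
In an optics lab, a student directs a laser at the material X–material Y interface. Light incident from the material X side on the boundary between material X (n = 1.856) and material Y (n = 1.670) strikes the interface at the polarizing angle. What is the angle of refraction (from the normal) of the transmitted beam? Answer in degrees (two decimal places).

tan θ_B = n₂/n₁ = 1.670/1.856 = 0.8998, so θ_B = 41.98°.
At Brewster's angle the reflected and refracted rays are perpendicular, so θ_t = 90° − θ_B = 90° − 41.98° = 48.02°.

θ_t ≈ 48.02°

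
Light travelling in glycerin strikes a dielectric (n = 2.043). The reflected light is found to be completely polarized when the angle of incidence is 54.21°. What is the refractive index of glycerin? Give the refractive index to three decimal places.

At Brewster's angle, tan θ_B = n₂/n₁ with n₁ on the incident side (glycerin) and n₂ on the transmitted side (a dielectric).
n₁ = n₂ / tan θ_B = 2.043 / tan 54.21° = 1.473.

n ≈ 1.473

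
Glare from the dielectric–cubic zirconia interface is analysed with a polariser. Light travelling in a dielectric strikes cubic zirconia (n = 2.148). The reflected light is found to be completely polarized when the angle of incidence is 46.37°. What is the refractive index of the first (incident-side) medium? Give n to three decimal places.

n ≈ 2.048

At Brewster's angle, tan θ_B = n₂/n₁ with n₁ on the incident side (a dielectric) and n₂ on the transmitted side (cubic zirconia).
n₁ = n₂ / tan θ_B = 2.148 / tan 46.37° = 2.048.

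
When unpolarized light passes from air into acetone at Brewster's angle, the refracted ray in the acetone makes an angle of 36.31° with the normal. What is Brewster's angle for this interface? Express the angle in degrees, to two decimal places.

Since the reflected and refracted rays are at right angles at the polarizing angle, θ_B + θ_t = 90°.
θ_B = 90° − 36.31° = 53.69°.

θ_B ≈ 53.69°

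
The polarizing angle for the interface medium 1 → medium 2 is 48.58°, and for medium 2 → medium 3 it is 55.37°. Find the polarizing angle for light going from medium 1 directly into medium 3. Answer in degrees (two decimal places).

θ_B ≈ 58.65°

tan θ_B(1→2) = n₂/n₁ = tan 48.58° = 1.1335.
tan θ_B(2→3) = n₃/n₂ = tan 55.37° = 1.4480.
So n₃/n₁ = (n₂/n₁)(n₃/n₂) = 1.1335 × 1.4480 = 1.6412.
θ_B(1→3) = arctan(1.6412) = 58.65°.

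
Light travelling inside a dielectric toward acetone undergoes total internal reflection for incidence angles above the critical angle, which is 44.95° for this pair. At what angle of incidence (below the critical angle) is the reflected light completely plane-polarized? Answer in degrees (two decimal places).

sin θ_c = n₂/n₁, so n₂/n₁ = sin 44.95° = 0.7065.
Brewster: tan θ_B = n₂/n₁ = 0.7065.
θ_B = arctan(0.7065) = 35.24°.

θ_B ≈ 35.24°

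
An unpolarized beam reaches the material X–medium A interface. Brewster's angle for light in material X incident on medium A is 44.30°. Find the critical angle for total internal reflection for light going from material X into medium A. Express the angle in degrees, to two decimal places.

From Brewster, n₂/n₁ = tan θ_B = tan 44.30° = 0.9759.
Then sin θ_c = n₂/n₁ = 0.9759, so θ_c = arcsin 0.9759 = 77.38°.

θ_c ≈ 77.38°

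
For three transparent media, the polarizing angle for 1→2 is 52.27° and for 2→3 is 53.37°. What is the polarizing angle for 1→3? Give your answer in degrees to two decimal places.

θ_B ≈ 60.09°

tan θ_B(1→2) = n₂/n₁ = tan 52.27° = 1.2924.
tan θ_B(2→3) = n₃/n₂ = tan 53.37° = 1.3450.
n₃/n₁ = 1.7384. Then tan θ_B(1→3) = n₃/n₁, so θ_B(1→3) = arctan(1.7384) = 60.09°.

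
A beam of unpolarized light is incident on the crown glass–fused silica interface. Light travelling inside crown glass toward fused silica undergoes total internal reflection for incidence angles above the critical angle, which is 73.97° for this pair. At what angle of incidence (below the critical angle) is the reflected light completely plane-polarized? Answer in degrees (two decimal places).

θ_B ≈ 43.86°

n₂/n₁ = sin θ_c = sin 73.97° = 0.9611.
tan θ_B equals the same ratio, so θ_B = arctan(0.9611) = 43.86°.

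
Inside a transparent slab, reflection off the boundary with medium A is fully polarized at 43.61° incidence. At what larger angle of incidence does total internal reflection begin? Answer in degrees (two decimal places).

tan θ_B = n₂/n₁ = tan 43.61° = 0.9526.
Total internal reflection: sin θ_c = n₂/n₁ = 0.9526.
θ_c = arcsin(0.9526) = 72.29°.

θ_c ≈ 72.29°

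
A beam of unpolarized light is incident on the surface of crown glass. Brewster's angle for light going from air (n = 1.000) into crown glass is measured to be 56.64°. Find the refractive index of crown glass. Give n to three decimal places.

Full polarization of the reflected beam means tan θ_B = n₂/n₁, where n₁ is the incident medium (air).
n₂ = n₁ tan θ_B = 1.000 × tan 56.64° = 1.519.

n ≈ 1.519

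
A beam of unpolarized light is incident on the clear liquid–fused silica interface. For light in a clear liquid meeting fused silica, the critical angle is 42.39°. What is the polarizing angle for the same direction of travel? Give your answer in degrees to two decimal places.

θ_B ≈ 33.99°

sin θ_c = n₂/n₁, so n₂/n₁ = sin 42.39° = 0.6742.
Brewster: tan θ_B = n₂/n₁ = 0.6742.
θ_B = arctan(0.6742) = 33.99°.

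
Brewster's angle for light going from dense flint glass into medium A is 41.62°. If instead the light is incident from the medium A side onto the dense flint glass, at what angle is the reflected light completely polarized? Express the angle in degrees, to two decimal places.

Reversing the direction swaps n₁ and n₂, so tan θ_B' = 1/tan θ_B and θ_B' = 90° − θ_B.
Hence θ_B' = 90° − 41.62° = 48.38°.

θ_B' ≈ 48.38°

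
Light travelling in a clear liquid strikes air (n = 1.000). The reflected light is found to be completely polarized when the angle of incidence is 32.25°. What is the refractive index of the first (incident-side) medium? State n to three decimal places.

n ≈ 1.585

Brewster's law: tan θ_B = n₂/n₁ (light incident in a clear liquid, refracted into air).
n₁ = n₂ / tan θ_B = 1.000 / tan 32.25° = 1.585.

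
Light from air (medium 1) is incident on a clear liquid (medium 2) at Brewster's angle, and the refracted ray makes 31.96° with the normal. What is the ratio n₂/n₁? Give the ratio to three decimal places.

At Brewster incidence θ_B = 90° − θ_t = 90° − 31.96° = 58.04°.
Then n₂/n₁ = tan θ_B = tan 58.04° = 1.603.

n₂/n₁ ≈ 1.603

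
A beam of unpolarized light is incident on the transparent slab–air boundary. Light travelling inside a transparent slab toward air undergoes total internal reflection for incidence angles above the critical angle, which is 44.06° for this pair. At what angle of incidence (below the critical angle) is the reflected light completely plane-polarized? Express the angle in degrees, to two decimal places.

θ_B ≈ 34.82°

sin θ_c = n₂/n₁, so n₂/n₁ = sin 44.06° = 0.6954.
Brewster: tan θ_B = n₂/n₁ = 0.6954.
θ_B = arctan(0.6954) = 34.82°.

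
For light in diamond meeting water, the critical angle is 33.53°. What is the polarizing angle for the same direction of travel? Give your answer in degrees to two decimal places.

θ_B ≈ 28.92°

At the critical angle sin θ_c = n₂/n₁, giving n₂/n₁ = sin 33.53° = 0.5524.
Then tan θ_B = n₂/n₁ = 0.5524, so θ_B = arctan 0.5524 = 28.92°.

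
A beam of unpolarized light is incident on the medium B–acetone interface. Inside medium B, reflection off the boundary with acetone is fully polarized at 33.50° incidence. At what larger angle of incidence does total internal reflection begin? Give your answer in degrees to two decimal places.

From Brewster, n₂/n₁ = tan θ_B = tan 33.50° = 0.6619.
Then sin θ_c = n₂/n₁ = 0.6619, so θ_c = arcsin 0.6619 = 41.44°.

θ_c ≈ 41.44°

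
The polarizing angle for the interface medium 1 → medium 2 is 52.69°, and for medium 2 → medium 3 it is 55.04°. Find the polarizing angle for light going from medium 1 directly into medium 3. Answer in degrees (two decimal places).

θ_B ≈ 61.95°

Each Brewster angle gives a ratio: n₂/n₁ = tan 52.69° = 1.3122, n₃/n₂ = tan 55.04° = 1.4303.
So n₃/n₁ = (n₂/n₁)(n₃/n₂) = 1.3122 × 1.4303 = 1.8768.
θ_B(1→3) = arctan(1.8768) = 61.95°.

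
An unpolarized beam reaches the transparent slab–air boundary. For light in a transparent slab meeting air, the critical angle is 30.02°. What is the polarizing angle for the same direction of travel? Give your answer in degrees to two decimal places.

sin θ_c = n₂/n₁, so n₂/n₁ = sin 30.02° = 0.5003.
Brewster: tan θ_B = n₂/n₁ = 0.5003.
θ_B = arctan(0.5003) = 26.58°.

θ_B ≈ 26.58°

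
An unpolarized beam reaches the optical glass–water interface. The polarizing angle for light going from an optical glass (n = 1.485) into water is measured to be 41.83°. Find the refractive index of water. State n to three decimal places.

n ≈ 1.329

Brewster's law: tan θ_B = n₂/n₁ (light incident in an optical glass, refracted into water).
n₂ = n₁ tan θ_B = 1.485 × tan 41.83° = 1.329.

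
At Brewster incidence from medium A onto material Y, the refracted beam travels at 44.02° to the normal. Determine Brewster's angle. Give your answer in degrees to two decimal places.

θ_B ≈ 45.98°

Brewster's condition makes the reflected and refracted beams perpendicular: θ_B + θ_t = 90°.
So θ_B = 90° − θ_t = 90° − 44.02° = 45.98°.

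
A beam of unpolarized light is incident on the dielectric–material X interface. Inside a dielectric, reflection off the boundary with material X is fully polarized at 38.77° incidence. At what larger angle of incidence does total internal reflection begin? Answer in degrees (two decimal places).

θ_c ≈ 53.43°

tan θ_B = n₂/n₁ = tan 38.77° = 0.8032.
Total internal reflection: sin θ_c = n₂/n₁ = 0.8032.
θ_c = arcsin(0.8032) = 53.43°.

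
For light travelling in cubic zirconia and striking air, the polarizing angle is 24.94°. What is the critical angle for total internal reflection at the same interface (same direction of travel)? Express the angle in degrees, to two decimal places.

θ_c ≈ 27.71°

From Brewster, n₂/n₁ = tan θ_B = tan 24.94° = 0.4650.
Then sin θ_c = n₂/n₁ = 0.4650, so θ_c = arcsin 0.4650 = 27.71°.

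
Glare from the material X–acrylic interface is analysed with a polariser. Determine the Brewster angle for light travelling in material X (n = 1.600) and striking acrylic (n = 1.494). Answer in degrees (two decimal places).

tan θ_B = n₂/n₁ = 1.494/1.600 = 0.9337.
θ_B = arctan(0.9337) = 43.04°.

θ_B ≈ 43.04°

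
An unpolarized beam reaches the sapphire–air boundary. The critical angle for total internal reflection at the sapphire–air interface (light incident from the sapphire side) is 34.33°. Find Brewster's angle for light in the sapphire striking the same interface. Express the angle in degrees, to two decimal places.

sin θ_c = n₂/n₁, so n₂/n₁ = sin 34.33° = 0.5640.
Brewster: tan θ_B = n₂/n₁ = 0.5640.
θ_B = arctan(0.5640) = 29.42°.

θ_B ≈ 29.42°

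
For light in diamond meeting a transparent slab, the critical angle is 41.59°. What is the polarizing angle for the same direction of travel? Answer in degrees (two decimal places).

n₂/n₁ = sin θ_c = sin 41.59° = 0.6638.
tan θ_B equals the same ratio, so θ_B = arctan(0.6638) = 33.58°.

θ_B ≈ 33.58°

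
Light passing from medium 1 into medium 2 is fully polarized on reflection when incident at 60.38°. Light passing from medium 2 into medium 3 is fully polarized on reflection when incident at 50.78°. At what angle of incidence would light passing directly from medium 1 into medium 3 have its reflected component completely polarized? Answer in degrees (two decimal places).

θ_B ≈ 65.11°

Each Brewster angle gives a ratio: n₂/n₁ = tan 60.38° = 1.7589, n₃/n₂ = tan 50.78° = 1.2252.
So n₃/n₁ = (n₂/n₁)(n₃/n₂) = 1.7589 × 1.2252 = 2.1551.
θ_B(1→3) = arctan(2.1551) = 65.11°.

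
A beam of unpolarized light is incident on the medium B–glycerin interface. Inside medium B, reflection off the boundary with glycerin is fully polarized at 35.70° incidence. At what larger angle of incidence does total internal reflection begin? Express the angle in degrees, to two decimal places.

θ_c ≈ 45.94°

From Brewster, n₂/n₁ = tan θ_B = tan 35.70° = 0.7186.
Then sin θ_c = n₂/n₁ = 0.7186, so θ_c = arcsin 0.7186 = 45.94°.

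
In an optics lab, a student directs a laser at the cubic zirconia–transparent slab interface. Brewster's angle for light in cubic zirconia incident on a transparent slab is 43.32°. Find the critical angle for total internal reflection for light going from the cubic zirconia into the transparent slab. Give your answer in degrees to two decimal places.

θ_c ≈ 70.56°

tan θ_B = n₂/n₁ = tan 43.32° = 0.9430.
Total internal reflection: sin θ_c = n₂/n₁ = 0.9430.
θ_c = arcsin(0.9430) = 70.56°.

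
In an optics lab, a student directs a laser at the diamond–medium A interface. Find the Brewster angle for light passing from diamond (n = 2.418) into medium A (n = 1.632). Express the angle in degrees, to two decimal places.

θ_B ≈ 34.02°

At Brewster's angle the reflected and refracted rays are perpendicular, which with Snell's law gives tan θ_B = n₂/n₁.
Here n₂/n₁ = 1.632/2.418 = 0.6749, and Brewster's law gives tan θ_B = n₂/n₁. Taking the arctangent, θ_B = 34.02°.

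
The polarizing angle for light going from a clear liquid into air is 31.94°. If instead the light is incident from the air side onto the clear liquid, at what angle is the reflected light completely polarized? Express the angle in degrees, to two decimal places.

The two Brewster angles are complementary: θ_B' = 90° − θ_B = 90° − 31.94° = 58.06°.

θ_B' ≈ 58.06°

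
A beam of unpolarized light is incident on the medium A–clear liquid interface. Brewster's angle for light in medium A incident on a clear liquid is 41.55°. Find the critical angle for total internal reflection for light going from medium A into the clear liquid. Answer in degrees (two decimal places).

θ_c ≈ 62.41°

tan θ_B = n₂/n₁ = tan 41.55° = 0.8863.
Total internal reflection: sin θ_c = n₂/n₁ = 0.8863.
θ_c = arcsin(0.8863) = 62.41°.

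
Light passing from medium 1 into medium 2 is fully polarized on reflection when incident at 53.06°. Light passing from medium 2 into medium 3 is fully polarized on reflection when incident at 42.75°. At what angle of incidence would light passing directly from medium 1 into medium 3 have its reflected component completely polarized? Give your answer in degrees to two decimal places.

tan θ_B(1→2) = n₂/n₁ = tan 53.06° = 1.3299.
tan θ_B(2→3) = n₃/n₂ = tan 42.75° = 0.9244.
Multiplying, n₃/n₁ = 1.3299 × 0.9244 = 1.2294, and θ_B(1→3) = arctan 1.2294 = 50.87°.

θ_B ≈ 50.87°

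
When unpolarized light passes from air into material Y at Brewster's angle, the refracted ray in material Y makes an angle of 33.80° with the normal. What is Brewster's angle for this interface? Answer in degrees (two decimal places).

θ_B ≈ 56.20°

At Brewster's angle the reflected and refracted rays are perpendicular, so θ_B + θ_t = 90°.
θ_B = 90° − 33.80° = 56.20°.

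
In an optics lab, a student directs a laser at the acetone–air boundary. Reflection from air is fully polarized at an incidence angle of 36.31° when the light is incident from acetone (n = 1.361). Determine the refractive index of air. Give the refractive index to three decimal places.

Brewster's law: tan θ_B = n₂/n₁ (light incident in acetone, refracted into air).
n₂ = n₁ tan θ_B = 1.361 × tan 36.31° = 1.000.

n ≈ 1.000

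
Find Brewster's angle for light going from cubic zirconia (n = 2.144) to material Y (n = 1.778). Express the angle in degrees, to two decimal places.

tan θ_B = n₂/n₁ = 1.778/2.144 = 0.8293.
So θ_B = arctan 0.8293 = 39.67°.

θ_B ≈ 39.67°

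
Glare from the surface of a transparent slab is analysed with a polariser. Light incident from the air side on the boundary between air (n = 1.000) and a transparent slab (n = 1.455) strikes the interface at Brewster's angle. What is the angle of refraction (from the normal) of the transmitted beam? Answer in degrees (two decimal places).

θ_t ≈ 34.50°

θ_B = arctan(n₂/n₁) = arctan(1.455/1.000) = 55.50°.
Since θ_B + θ_t = 90° at Brewster incidence, θ_t = 90° − 55.50° = 34.50°.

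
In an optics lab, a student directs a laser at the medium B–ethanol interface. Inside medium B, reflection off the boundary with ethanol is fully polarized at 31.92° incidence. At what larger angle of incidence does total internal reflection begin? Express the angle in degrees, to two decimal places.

tan θ_B = n₂/n₁ = tan 31.92° = 0.6229.
Total internal reflection: sin θ_c = n₂/n₁ = 0.6229.
θ_c = arcsin(0.6229) = 38.53°.

θ_c ≈ 38.53°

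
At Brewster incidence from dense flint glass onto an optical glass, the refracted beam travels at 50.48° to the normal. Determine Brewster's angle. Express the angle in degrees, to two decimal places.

Brewster's condition makes the reflected and refracted beams perpendicular: θ_B + θ_t = 90°.
So θ_B = 90° − θ_t = 90° − 50.48° = 39.52°.

θ_B ≈ 39.52°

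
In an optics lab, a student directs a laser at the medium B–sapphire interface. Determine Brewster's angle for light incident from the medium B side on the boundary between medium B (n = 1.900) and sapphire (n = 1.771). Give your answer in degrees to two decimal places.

θ_B ≈ 42.99°

Here n₂/n₁ = 1.771/1.900 = 0.9321, and Brewster's law gives tan θ_B = n₂/n₁.
So θ_B = arctan 0.9321 = 42.99°.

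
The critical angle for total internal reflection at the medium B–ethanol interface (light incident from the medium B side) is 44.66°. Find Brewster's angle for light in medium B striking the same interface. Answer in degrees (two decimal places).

At the critical angle sin θ_c = n₂/n₁, giving n₂/n₁ = sin 44.66° = 0.7029.
Then tan θ_B = n₂/n₁ = 0.7029, so θ_B = arctan 0.7029 = 35.10°.

θ_B ≈ 35.10°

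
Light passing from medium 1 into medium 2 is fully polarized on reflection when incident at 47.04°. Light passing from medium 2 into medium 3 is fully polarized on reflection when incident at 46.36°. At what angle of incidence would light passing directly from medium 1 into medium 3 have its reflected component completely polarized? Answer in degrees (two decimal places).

tan θ_B(1→2) = n₂/n₁ = tan 47.04° = 1.0739.
tan θ_B(2→3) = n₃/n₂ = tan 46.36° = 1.0486.
n₃/n₁ = 1.1261. Then tan θ_B(1→3) = n₃/n₁, so θ_B(1→3) = arctan(1.1261) = 48.39°.

θ_B ≈ 48.39°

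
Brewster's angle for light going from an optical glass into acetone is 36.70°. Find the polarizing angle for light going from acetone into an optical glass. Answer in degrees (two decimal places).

Reversing the direction swaps n₁ and n₂, so tan θ_B' = 1/tan θ_B and θ_B' = 90° − θ_B.
Hence θ_B' = 90° − 36.70° = 53.30°.

θ_B' ≈ 53.30°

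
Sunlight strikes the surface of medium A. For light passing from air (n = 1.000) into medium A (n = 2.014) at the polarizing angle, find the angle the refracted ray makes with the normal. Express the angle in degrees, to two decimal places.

θ_t ≈ 26.41°

θ_B = arctan(n₂/n₁) = arctan(2.014/1.000) = 63.59°.
Since θ_B + θ_t = 90° at Brewster incidence, θ_t = 90° − 63.59° = 26.41°.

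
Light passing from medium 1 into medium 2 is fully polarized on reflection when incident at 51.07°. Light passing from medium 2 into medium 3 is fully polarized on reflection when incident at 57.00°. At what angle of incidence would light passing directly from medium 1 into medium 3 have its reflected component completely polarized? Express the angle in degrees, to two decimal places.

θ_B ≈ 62.32°

Each Brewster angle gives a ratio: n₂/n₁ = tan 51.07° = 1.2380, n₃/n₂ = tan 57.00° = 1.5399.
Multiplying, n₃/n₁ = 1.2380 × 1.5399 = 1.9063, and θ_B(1→3) = arctan 1.9063 = 62.32°.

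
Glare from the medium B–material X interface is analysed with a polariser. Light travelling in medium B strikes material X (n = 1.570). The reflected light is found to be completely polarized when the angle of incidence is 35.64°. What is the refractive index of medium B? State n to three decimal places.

n ≈ 2.190

Full polarization of the reflected beam means tan θ_B = n₂/n₁, where n₁ is the incident medium (medium B).
n₁ = n₂ / tan θ_B = 1.570 / tan 35.64° = 2.190.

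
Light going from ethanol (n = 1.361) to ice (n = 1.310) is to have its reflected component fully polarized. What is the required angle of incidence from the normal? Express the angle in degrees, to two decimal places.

Here n₂/n₁ = 1.310/1.361 = 0.9625, and Brewster's law gives tan θ_B = n₂/n₁.
So θ_B = arctan 0.9625 = 43.91°.

θ_B ≈ 43.91°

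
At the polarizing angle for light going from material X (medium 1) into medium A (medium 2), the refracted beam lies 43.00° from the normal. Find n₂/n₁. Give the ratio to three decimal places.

n₂/n₁ ≈ 1.072

θ_B + θ_t = 90°, so θ_B = 90° − 43.00° = 47.00°.
tan θ_B = n₂/n₁, so n₂/n₁ = tan 47.00° = 1.072.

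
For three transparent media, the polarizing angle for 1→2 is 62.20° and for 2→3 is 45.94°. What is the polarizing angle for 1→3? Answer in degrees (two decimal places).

Each Brewster angle gives a ratio: n₂/n₁ = tan 62.20° = 1.8967, n₃/n₂ = tan 45.94° = 1.0334.
n₃/n₁ = 1.9599. Then tan θ_B(1→3) = n₃/n₁, so θ_B(1→3) = arctan(1.9599) = 62.97°.

θ_B ≈ 62.97°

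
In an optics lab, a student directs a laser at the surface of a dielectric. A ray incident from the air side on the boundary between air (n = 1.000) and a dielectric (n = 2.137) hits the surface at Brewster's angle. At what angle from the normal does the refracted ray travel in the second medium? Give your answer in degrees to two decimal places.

θ_t ≈ 25.08°

First find Brewster's angle: tan θ_B = 2.137/1.000 = 2.1370, giving θ_B = 64.92°.
Since θ_B + θ_t = 90° at Brewster incidence, θ_t = 90° − 64.92° = 25.08°.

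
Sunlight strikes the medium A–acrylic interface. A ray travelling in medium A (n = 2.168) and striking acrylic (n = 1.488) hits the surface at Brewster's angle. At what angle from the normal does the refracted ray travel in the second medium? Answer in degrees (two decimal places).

First find Brewster's angle: tan θ_B = 1.488/2.168 = 0.6863, giving θ_B = 34.46°.
Since θ_B + θ_t = 90° at Brewster incidence, θ_t = 90° − 34.46° = 55.54°.

θ_t ≈ 55.54°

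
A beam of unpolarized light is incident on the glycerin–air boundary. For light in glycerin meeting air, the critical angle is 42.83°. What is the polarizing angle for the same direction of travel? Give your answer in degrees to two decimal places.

At the critical angle sin θ_c = n₂/n₁, giving n₂/n₁ = sin 42.83° = 0.6798.
Then tan θ_B = n₂/n₁ = 0.6798, so θ_B = arctan 0.6798 = 34.21°.

θ_B ≈ 34.21°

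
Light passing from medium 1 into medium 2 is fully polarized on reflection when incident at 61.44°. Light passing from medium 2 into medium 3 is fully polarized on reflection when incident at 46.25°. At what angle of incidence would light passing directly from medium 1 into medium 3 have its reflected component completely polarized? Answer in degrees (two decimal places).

tan θ_B(1→2) = n₂/n₁ = tan 61.44° = 1.8372.
tan θ_B(2→3) = n₃/n₂ = tan 46.25° = 1.0446.
n₃/n₁ = 1.9191. Then tan θ_B(1→3) = n₃/n₁, so θ_B(1→3) = arctan(1.9191) = 62.48°.

θ_B ≈ 62.48°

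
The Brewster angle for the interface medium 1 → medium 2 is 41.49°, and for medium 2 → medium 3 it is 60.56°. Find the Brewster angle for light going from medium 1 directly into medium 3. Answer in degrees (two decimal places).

θ_B ≈ 57.46°

n₂/n₁ = tan 41.49° = 0.8844 and n₃/n₂ = tan 60.56° = 1.7718.
Multiplying, n₃/n₁ = 0.8844 × 1.7718 = 1.5670, and θ_B(1→3) = arctan 1.5670 = 57.46°.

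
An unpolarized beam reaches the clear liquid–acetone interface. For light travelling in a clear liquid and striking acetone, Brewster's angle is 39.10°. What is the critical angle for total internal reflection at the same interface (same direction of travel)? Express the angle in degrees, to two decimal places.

From Brewster, n₂/n₁ = tan θ_B = tan 39.10° = 0.8127.
Then sin θ_c = n₂/n₁ = 0.8127, so θ_c = arcsin 0.8127 = 54.36°.

θ_c ≈ 54.36°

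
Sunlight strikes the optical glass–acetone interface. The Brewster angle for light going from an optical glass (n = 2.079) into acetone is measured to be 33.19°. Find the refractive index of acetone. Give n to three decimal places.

At the Brewster angle, tan θ_B = n₂/n₁ with n₁ on the incident side (an optical glass) and n₂ on the transmitted side (acetone).
n₂ = n₁ tan θ_B = 2.079 × tan 33.19° = 1.360.

n ≈ 1.360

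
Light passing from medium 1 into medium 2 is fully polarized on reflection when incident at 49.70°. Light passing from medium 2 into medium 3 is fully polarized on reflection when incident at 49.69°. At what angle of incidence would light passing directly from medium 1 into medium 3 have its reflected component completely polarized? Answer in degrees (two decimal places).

θ_B ≈ 54.27°

n₂/n₁ = tan 49.70° = 1.1792 and n₃/n₂ = tan 49.69° = 1.1787.
Multiplying, n₃/n₁ = 1.1792 × 1.1787 = 1.3899, and θ_B(1→3) = arctan 1.3899 = 54.27°.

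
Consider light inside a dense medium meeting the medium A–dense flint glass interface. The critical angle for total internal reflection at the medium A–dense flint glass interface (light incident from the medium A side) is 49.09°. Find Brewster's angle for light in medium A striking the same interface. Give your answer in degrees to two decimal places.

θ_B ≈ 37.08°

n₂/n₁ = sin θ_c = sin 49.09° = 0.7557.
tan θ_B equals the same ratio, so θ_B = arctan(0.7557) = 37.08°.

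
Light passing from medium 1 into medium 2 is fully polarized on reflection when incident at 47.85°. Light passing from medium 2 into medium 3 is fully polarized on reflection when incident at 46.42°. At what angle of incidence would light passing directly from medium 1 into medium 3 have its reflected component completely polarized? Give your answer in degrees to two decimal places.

Each Brewster angle gives a ratio: n₂/n₁ = tan 47.85° = 1.1048, n₃/n₂ = tan 46.42° = 1.0508.
Multiplying, n₃/n₁ = 1.1048 × 1.0508 = 1.1609, and θ_B(1→3) = arctan 1.1609 = 49.26°.

θ_B ≈ 49.26°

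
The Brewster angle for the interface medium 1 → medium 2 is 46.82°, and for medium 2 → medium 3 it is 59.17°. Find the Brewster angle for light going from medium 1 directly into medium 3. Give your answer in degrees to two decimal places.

tan θ_B(1→2) = n₂/n₁ = tan 46.82° = 1.0656.
tan θ_B(2→3) = n₃/n₂ = tan 59.17° = 1.6755.
So n₃/n₁ = (n₂/n₁)(n₃/n₂) = 1.0656 × 1.6755 = 1.7855.
θ_B(1→3) = arctan(1.7855) = 60.75°.

θ_B ≈ 60.75°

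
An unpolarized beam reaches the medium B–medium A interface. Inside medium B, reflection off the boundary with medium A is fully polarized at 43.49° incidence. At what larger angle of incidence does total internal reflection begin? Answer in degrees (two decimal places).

θ_c ≈ 71.56°

From Brewster, n₂/n₁ = tan θ_B = tan 43.49° = 0.9486.
Then sin θ_c = n₂/n₁ = 0.9486, so θ_c = arcsin 0.9486 = 71.56°.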